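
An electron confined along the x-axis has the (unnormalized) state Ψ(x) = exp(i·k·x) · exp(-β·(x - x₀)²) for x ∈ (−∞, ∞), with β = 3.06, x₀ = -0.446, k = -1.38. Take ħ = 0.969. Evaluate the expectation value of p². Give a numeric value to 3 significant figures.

p² Ψ = −ħ² d²Ψ/dx²; ⟨p²⟩ = −ħ² ∫ Ψ*·Ψ'' dx / ∫|Ψ|² dx.
Gaussian moments (u = x − x₀): ∫u^(2j)·e^(−2βu²) du = (2j−1)!!/(4β)^j · √(π/(2β)), odd powers integrate to 0; here √(π/(2β)) = 0.71647. Derivatives: Ψ′ = (ik − 2βu)·Ψ, Ψ″ = ((ik − 2βu)² − 2β)·Ψ; the odd-in-u pieces drop out.
State is unnormalized: ∫|Ψ|² dx = 0.71647, and ∫Ψ*·(−ħ² Ψ'') dx = 3.3397, so ⟨p²⟩ = 3.3397 / 0.71647.
⟨p²⟩ = 4.6614.

4.66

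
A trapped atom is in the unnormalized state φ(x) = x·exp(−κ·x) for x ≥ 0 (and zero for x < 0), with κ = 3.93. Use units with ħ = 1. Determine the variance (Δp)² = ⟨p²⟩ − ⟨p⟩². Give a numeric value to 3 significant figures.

Compute ⟨p⟩ and ⟨p²⟩ separately; (Δp)² = ⟨p²⟩ − ⟨p⟩².
Differentiate x·exp(−κ·x) with the product rule; every integrand then reduces to terms xʲ·e^(−2κx) on [0, ∞), with ∫₀^∞ xʲ·e^(−2κx) dx = j!/(2κ)^(j+1).
Normalization: ∫|φ|² dx = 0.0041187.
⟨p⟩ = 0.0000 and ⟨p²⟩ = 15.445.
(Δp)² = 15.445 − (0.0000)² = 15.445.

15.4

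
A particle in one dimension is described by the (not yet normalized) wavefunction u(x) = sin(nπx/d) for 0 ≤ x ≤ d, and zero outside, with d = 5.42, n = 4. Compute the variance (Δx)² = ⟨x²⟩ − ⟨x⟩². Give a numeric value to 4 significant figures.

2.355

Compute ⟨x⟩ and ⟨x²⟩ separately, then (Δx)² = ⟨x²⟩ − ⟨x⟩².
With sin²θ = (1 − cos2θ)/2 on 0 ≤ x ≤ d: ∫sin²(nπx/d) dx = d/2, ∫x·sin²(nπx/d) dx = d²/4, ∫x²·sin²(nπx/d) dx = d³·(1/6 − 1/(4n²π²)); higher powers xᵏ the same way, integrating xᵏ·cos(2nπx/d) by parts.
Normalization: ∫|u|² dx = 2.7100.
⟨x⟩ = 2.7100 and ⟨x²⟩ = 9.6991.
(Δx)² = 9.6991 − (2.7100)² = 2.3550.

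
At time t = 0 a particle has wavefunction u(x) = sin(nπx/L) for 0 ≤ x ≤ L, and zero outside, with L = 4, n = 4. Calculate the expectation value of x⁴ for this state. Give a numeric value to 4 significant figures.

49.59

⟨x⁴⟩ = ∫ x⁴·|u|² dx / ∫|u|² dx (integrals over the domain).
With sin²θ = (1 − cos2θ)/2 on 0 ≤ x ≤ L: ∫sin²(nπx/L) dx = L/2, ∫x·sin²(nπx/L) dx = L²/4, ∫x²·sin²(nπx/L) dx = L³·(1/6 − 1/(4n²π²)); higher powers xᵏ the same way, integrating xᵏ·cos(2nπx/L) by parts.
State is unnormalized: ∫|u|² dx = 2.0000, and ∫u*·x⁴·u dx = 99.189, so ⟨x⁴⟩ = 99.189 / 2.0000.
⟨x⁴⟩ = 49.594.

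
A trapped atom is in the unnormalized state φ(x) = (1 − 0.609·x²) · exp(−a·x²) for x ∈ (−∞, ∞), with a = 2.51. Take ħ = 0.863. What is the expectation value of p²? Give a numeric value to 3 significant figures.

2.41

p² φ = −ħ² d²φ/dx²; ⟨p²⟩ = −ħ² ∫ φ*·φ'' dx / ∫|φ|² dx.
Expand each integrand as polynomial × e^(−2ax²) and use ∫x^(2j)·e^(−2ax²) dx = (2j−1)!!/(4a)^j · √(π/(2a)), odd powers → 0; here √(π/(2a)) = 0.79108. Differentiate with the product rule, d/dx e^(−ax²) = −2ax·e^(−ax²).
State is unnormalized: ∫|φ|² dx = 0.70385, and ∫φ*·(−ħ² φ'') dx = 1.6963, so ⟨p²⟩ = 1.6963 / 0.70385.
⟨p²⟩ = 2.4101.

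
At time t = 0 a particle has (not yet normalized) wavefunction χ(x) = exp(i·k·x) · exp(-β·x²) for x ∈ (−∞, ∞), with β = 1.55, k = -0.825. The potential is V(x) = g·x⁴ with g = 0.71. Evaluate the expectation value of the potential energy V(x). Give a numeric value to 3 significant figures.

⟨V⟩ = ∫ V(x)·|χ|² dx / ∫|χ|² dx.
Gaussian moments: ∫x^(2j)·e^(−2βx²) dx = (2j−1)!!/(4β)^j · √(π/(2β)), odd powers integrate to 0; here √(π/(2β)) = 1.0067.
State is unnormalized: ∫|χ|² dx = 1.0067, and ∫χ*·V(x)·χ dx = 0.055782, so ⟨V⟩ = 0.055782 / 1.0067.
⟨V⟩ = 0.055411.

0.0554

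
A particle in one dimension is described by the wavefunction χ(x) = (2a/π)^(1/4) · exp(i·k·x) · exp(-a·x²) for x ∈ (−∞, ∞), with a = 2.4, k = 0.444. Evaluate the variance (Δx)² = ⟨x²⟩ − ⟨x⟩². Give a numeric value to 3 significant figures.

Compute ⟨x⟩ and ⟨x²⟩ separately, then (Δx)² = ⟨x²⟩ − ⟨x⟩².
Gaussian moments: ∫x^(2j)·e^(−2ax²) dx = (2j−1)!!/(4a)^j · √(π/(2a)), odd powers integrate to 0; here √(π/(2a)) = 0.80901.
⟨x⟩ = 0.0000 and ⟨x²⟩ = 0.10417.
(Δx)² = 0.10417 − (0.0000)² = 0.10417.

0.104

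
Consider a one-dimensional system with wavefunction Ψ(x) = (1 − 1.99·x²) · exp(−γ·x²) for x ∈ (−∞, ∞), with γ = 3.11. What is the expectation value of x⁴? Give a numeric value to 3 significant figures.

0.00758

⟨x⁴⟩ = ∫ x⁴·|Ψ|² dx / ∫|Ψ|² dx (integrals over the domain).
Expand each integrand as polynomial × e^(−2γx²) and use ∫x^(2j)·e^(−2γx²) dx = (2j−1)!!/(4γ)^j · √(π/(2γ)), odd powers → 0; here √(π/(2γ)) = 0.71069.
State is unnormalized: ∫|Ψ|² dx = 0.53787, and ∫Ψ*·x⁴·Ψ dx = 0.0040775, so ⟨x⁴⟩ = 0.0040775 / 0.53787.
⟨x⁴⟩ = 0.0075808.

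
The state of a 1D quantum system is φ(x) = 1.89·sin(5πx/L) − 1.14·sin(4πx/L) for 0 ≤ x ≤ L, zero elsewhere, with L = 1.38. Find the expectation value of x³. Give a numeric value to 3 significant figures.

⟨x³⟩ = ∫ x³·|φ|² dx / ∫|φ|² dx (integrals over the domain).
On 0 ≤ x ≤ L (j ≠ l): ∫sin²(jπx/L) dx = L/2, ∫sin(jπx/L)·sin(lπx/L) dx = 0; diagonal moments ∫x·sin²(jπx/L) dx = L²/4, ∫x²·sin²(jπx/L) dx = L³·(1/6 − 1/(4j²π²)); cross terms ∫x·sin(jπx/L)·sin(lπx/L) dx = 0 for j + l even and −4jlL²/(π²(j² − l²)²) for j + l odd, ∫x²·sin(jπx/L)·sin(lπx/L) dx = (−1)^(j+l)·4jlL³/(π²(j² − l²)²); higher powers the same way via product-to-sum and parts.
State is unnormalized: ∫|φ|² dx = 3.3615, and ∫φ*·x³·φ dx = 3.5611, so ⟨x³⟩ = 3.5611 / 3.3615.
⟨x³⟩ = 1.0594.

1.06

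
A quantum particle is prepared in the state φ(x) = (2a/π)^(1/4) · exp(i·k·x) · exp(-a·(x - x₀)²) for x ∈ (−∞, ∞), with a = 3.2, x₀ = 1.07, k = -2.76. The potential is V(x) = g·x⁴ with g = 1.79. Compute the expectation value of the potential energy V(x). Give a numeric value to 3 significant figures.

⟨V⟩ = ∫ V(x)·|φ|² dx.
Gaussian moments (u = x − x₀): ∫u^(2j)·e^(−2au²) du = (2j−1)!!/(4a)^j · √(π/(2a)), odd powers integrate to 0; here √(π/(2a)) = 0.70062.
⟨V⟩ = 3.3397.

3.34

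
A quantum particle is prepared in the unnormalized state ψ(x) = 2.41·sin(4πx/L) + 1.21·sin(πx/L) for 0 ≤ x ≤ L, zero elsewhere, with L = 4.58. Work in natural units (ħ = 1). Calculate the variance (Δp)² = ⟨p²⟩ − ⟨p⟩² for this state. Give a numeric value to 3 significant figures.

Compute ⟨p⟩ and ⟨p²⟩ separately; (Δp)² = ⟨p²⟩ − ⟨p⟩².
d²/dx² sin(jπx/L) = −(jπ/L)²·sin(jπx/L); on 0 ≤ x ≤ L, ∫sin²(jπx/L) dx = L/2 and ∫sin(jπx/L)·sin(lπx/L) dx = 0 for j ≠ l, so only diagonal terms survive in ∫|ψ|² and ∫ψ·ψ″; ∫ψ·ψ′ dx = [ψ²/2] between the walls = 0.
Normalization: ∫|ψ|² dx = 16.653.
⟨p⟩ = 0.0000 and ⟨p²⟩ = 6.1073.
(Δp)² = 6.1073 − (0.0000)² = 6.1073.

6.11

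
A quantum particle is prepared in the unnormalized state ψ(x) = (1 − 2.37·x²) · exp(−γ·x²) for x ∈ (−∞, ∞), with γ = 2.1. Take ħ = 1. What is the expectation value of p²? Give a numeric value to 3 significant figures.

6.60

p² ψ = −ħ² d²ψ/dx²; ⟨p²⟩ = −ħ² ∫ ψ*·ψ'' dx / ∫|ψ|² dx.
Expand each integrand as polynomial × e^(−2γx²) and use ∫x^(2j)·e^(−2γx²) dx = (2j−1)!!/(4γ)^j · √(π/(2γ)), odd powers → 0; here √(π/(2γ)) = 0.86487. Differentiate with the product rule, d/dx e^(−γx²) = −2γx·e^(−γx²).
State is unnormalized: ∫|ψ|² dx = 0.58338, and ∫ψ*·(−ħ² ψ'') dx = 3.8532, so ⟨p²⟩ = 3.8532 / 0.58338.
⟨p²⟩ = 6.6049.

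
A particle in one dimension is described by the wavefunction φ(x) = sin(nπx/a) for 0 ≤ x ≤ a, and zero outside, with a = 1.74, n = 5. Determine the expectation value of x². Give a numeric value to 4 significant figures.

⟨x²⟩ = ∫ x²·|φ|² dx / ∫|φ|² dx (integrals over the domain).
With sin²θ = (1 − cos2θ)/2 on 0 ≤ x ≤ a: ∫sin²(nπx/a) dx = a/2, ∫x·sin²(nπx/a) dx = a²/4, ∫x²·sin²(nπx/a) dx = a³·(1/6 − 1/(4n²π²)); higher powers xᵏ the same way, integrating xᵏ·cos(2nπx/a) by parts.
State is unnormalized: ∫|φ|² dx = 0.87000, and ∫φ*·x²·φ dx = 0.87267, so ⟨x²⟩ = 0.87267 / 0.87000.
⟨x²⟩ = 1.0031.

1.003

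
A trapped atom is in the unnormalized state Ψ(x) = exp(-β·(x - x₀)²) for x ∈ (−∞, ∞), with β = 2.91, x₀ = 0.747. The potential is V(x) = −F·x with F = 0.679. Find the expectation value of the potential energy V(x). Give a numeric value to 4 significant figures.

⟨V⟩ = ∫ V(x)·|Ψ|² dx / ∫|Ψ|² dx.
Gaussian moments (u = x − x₀): ∫u^(2j)·e^(−2βu²) du = (2j−1)!!/(4β)^j · √(π/(2β)), odd powers integrate to 0; here √(π/(2β)) = 0.73471.
State is unnormalized: ∫|Ψ|² dx = 0.73471, and ∫Ψ*·V(x)·Ψ dx = -0.37265, so ⟨V⟩ = -0.37265 / 0.73471.
⟨V⟩ = -0.50721.

-0.5072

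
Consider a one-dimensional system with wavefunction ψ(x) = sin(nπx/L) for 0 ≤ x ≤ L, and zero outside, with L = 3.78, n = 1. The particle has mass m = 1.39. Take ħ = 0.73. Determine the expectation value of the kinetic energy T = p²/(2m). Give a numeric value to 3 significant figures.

T = −(ħ²/2m) d²/dx², so ⟨T⟩ = −(ħ²/2m) ∫ ψ*·ψ'' dx / ∫|ψ|² dx; with m = 1.39.
d/dx sin(nπx/L) = (nπ/L)·cos(nπx/L) and d²/dx² sin(nπx/L) = −(nπ/L)²·sin(nπx/L); on 0 ≤ x ≤ L, ∫sin²(nπx/L) dx = L/2 and ∫sin(nπx/L)·cos(nπx/L) dx = 0.
State is unnormalized: ∫|ψ|² dx = 1.8900, and ∫ψ*·(−ħ²/2m · ψ'') dx = 0.25025, so ⟨T⟩ = 0.25025 / 1.8900.
⟨T⟩ = 0.13241.

0.132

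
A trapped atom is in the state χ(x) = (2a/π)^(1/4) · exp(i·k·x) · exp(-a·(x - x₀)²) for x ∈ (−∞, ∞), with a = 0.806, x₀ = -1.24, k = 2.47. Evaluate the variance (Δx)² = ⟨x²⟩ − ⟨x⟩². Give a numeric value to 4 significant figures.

0.3102

Compute ⟨x⟩ and ⟨x²⟩ separately, then (Δx)² = ⟨x²⟩ − ⟨x⟩².
Gaussian moments (u = x − x₀): ∫u^(2j)·e^(−2au²) du = (2j−1)!!/(4a)^j · √(π/(2a)), odd powers integrate to 0; here √(π/(2a)) = 1.3960.
⟨x⟩ = -1.2400 and ⟨x²⟩ = 1.8478.
(Δx)² = 1.8478 − (-1.2400)² = 0.31017.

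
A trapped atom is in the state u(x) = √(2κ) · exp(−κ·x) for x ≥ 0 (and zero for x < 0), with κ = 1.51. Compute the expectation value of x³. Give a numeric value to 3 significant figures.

0.218

⟨x³⟩ = ∫ x³·|u|² dx (integrals over the domain).
Every integrand reduces to terms xʲ·e^(−2κx) on [0, ∞); use ∫₀^∞ xʲ·e^(−2κx) dx = j!/(2κ)^(j+1).
⟨x³⟩ = 0.21784.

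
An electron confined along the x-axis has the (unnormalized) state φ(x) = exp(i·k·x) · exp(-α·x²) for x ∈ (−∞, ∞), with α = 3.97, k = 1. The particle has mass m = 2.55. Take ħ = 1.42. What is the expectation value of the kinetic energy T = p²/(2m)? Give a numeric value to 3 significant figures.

T = −(ħ²/2m) d²/dx², so ⟨T⟩ = −(ħ²/2m) ∫ φ*·φ'' dx / ∫|φ|² dx; with m = 2.55.
Gaussian moments: ∫x^(2j)·e^(−2αx²) dx = (2j−1)!!/(4α)^j · √(π/(2α)), odd powers integrate to 0; here √(π/(2α)) = 0.62902. Derivatives: φ′ = (ik − 2αx)·φ, φ″ = ((ik − 2αx)² − 2α)·φ; the odd-in-x pieces drop out.
State is unnormalized: ∫|φ|² dx = 0.62902, and ∫φ*·(−ħ²/2m · φ'') dx = 1.2360, so ⟨T⟩ = 1.2360 / 0.62902.
⟨T⟩ = 1.9650.

1.97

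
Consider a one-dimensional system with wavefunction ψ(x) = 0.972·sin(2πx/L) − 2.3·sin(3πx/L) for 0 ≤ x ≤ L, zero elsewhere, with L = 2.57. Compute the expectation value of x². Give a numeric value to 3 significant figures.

3.08

⟨x²⟩ = ∫ x²·|ψ|² dx / ∫|ψ|² dx (integrals over the domain).
On 0 ≤ x ≤ L (j ≠ l): ∫sin²(jπx/L) dx = L/2, ∫sin(jπx/L)·sin(lπx/L) dx = 0; diagonal moments ∫x·sin²(jπx/L) dx = L²/4, ∫x²·sin²(jπx/L) dx = L³·(1/6 − 1/(4j²π²)); cross terms ∫x·sin(jπx/L)·sin(lπx/L) dx = 0 for j + l even and −4jlL²/(π²(j² − l²)²) for j + l odd, ∫x²·sin(jπx/L)·sin(lπx/L) dx = (−1)^(j+l)·4jlL³/(π²(j² − l²)²); higher powers the same way via product-to-sum and parts.
State is unnormalized: ∫|ψ|² dx = 8.0117, and ∫ψ*·x²·ψ dx = 24.667, so ⟨x²⟩ = 24.667 / 8.0117.
⟨x²⟩ = 3.0789.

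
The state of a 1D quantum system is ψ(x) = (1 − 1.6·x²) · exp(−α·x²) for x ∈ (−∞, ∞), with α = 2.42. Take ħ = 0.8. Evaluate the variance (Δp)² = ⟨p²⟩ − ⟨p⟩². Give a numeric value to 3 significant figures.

3.14

Compute ⟨p⟩ and ⟨p²⟩ separately; (Δp)² = ⟨p²⟩ − ⟨p⟩².
Expand each integrand as polynomial × e^(−2αx²) and use ∫x^(2j)·e^(−2αx²) dx = (2j−1)!!/(4α)^j · √(π/(2α)), odd powers → 0; here √(π/(2α)) = 0.80566. Differentiate with the product rule, d/dx e^(−αx²) = −2αx·e^(−αx²).
Normalization: ∫|ψ|² dx = 0.60536.
⟨p⟩ = 0.0000 and ⟨p²⟩ = 3.1369.
(Δp)² = 3.1369 − (0.0000)² = 3.1369.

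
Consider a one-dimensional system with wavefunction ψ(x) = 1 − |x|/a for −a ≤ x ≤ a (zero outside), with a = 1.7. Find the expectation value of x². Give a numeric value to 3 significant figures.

⟨x²⟩ = ∫ x²·|ψ|² dx / ∫|ψ|² dx (integrals over the domain).
ψ is even, so ∫ over [−a, a] = 2∫₀ᵃ with ψ = 1 − x/a there: ∫₀ᵃ (1 − x/a)² dx = a/3, ∫₀ᵃ x²(1 − x/a)² dx = a³/30, ∫₀ᵃ x⁴(1 − x/a)² dx = a⁵/105.
State is unnormalized: ∫|ψ|² dx = 1.1333, and ∫ψ*·x²·ψ dx = 0.32753, so ⟨x²⟩ = 0.32753 / 1.1333.
⟨x²⟩ = 0.28900.

0.289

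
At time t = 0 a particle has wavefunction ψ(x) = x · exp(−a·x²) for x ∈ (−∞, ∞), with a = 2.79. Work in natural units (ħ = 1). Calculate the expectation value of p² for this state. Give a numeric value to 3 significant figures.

p² ψ = −ħ² d²ψ/dx²; ⟨p²⟩ = −ħ² ∫ ψ*·ψ'' dx / ∫|ψ|² dx.
Expand each integrand as polynomial × e^(−2ax²) and use ∫x^(2j)·e^(−2ax²) dx = (2j−1)!!/(4a)^j · √(π/(2a)), odd powers → 0; here √(π/(2a)) = 0.75034. Differentiate with the product rule, d/dx e^(−ax²) = −2ax·e^(−ax²).
State is unnormalized: ∫|ψ|² dx = 0.067235, and ∫ψ*·(−ħ² ψ'') dx = 0.56275, so ⟨p²⟩ = 0.56275 / 0.067235.
⟨p²⟩ = 8.3700.

8.37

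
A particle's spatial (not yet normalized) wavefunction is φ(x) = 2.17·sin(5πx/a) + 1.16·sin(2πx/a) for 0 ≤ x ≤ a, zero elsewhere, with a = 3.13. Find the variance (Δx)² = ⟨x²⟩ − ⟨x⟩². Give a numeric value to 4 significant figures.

0.7711

Compute ⟨x⟩ and ⟨x²⟩ separately, then (Δx)² = ⟨x²⟩ − ⟨x⟩².
On 0 ≤ x ≤ a (j ≠ l): ∫sin²(jπx/a) dx = a/2, ∫sin(jπx/a)·sin(lπx/a) dx = 0; diagonal moments ∫x·sin²(jπx/a) dx = a²/4, ∫x²·sin²(jπx/a) dx = a³·(1/6 − 1/(4j²π²)); cross terms ∫x·sin(jπx/a)·sin(lπx/a) dx = 0 for j + l even and −4jla²/(π²(j² − l²)²) for j + l odd, ∫x²·sin(jπx/a)·sin(lπx/a) dx = (−1)^(j+l)·4jla³/(π²(j² − l²)²); higher powers the same way via product-to-sum and parts.
Normalization: ∫|φ|² dx = 9.4753.
⟨x⟩ = 1.5172 and ⟨x²⟩ = 3.0729.
(Δx)² = 3.0729 − (1.5172)² = 0.77110.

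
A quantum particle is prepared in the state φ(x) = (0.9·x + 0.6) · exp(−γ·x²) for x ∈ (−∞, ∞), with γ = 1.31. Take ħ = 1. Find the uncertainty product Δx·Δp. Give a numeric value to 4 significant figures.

0.5516

Δx = √(⟨x²⟩−⟨x⟩²), Δp = √(⟨p²⟩−⟨p⟩²).
Expand each integrand as polynomial × e^(−2γx²) and use ∫x^(2j)·e^(−2γx²) dx = (2j−1)!!/(4γ)^j · √(π/(2γ)), odd powers → 0; here √(π/(2γ)) = 1.0950. Differentiate with the product rule, d/dx e^(−γx²) = −2γx·e^(−γx²).
Normalization: ∫|φ|² dx = 0.56348.
⟨x⟩ = 0.40053, ⟨x²⟩ = 0.30550 ⇒ Δx = 0.38088.
⟨p⟩ = 0.0000, ⟨p²⟩ = 2.0970 ⇒ Δp = 1.4481.
Δx·Δp = 0.55156.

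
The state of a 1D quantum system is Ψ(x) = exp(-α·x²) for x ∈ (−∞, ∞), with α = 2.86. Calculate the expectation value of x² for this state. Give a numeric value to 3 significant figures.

⟨x²⟩ = ∫ x²·|Ψ|² dx / ∫|Ψ|² dx (integrals over the domain).
Gaussian moments: ∫x^(2j)·e^(−2αx²) dx = (2j−1)!!/(4α)^j · √(π/(2α)), odd powers integrate to 0; here √(π/(2α)) = 0.74110.
State is unnormalized: ∫|Ψ|² dx = 0.74110, and ∫Ψ*·x²·Ψ dx = 0.064781, so ⟨x²⟩ = 0.064781 / 0.74110.
⟨x²⟩ = 0.087413.

0.0874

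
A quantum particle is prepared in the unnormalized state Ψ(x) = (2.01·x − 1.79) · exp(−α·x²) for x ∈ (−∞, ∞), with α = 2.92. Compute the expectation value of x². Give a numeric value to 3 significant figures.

0.102

⟨x²⟩ = ∫ x²·|Ψ|² dx / ∫|Ψ|² dx (integrals over the domain).
Expand each integrand as polynomial × e^(−2αx²) and use ∫x^(2j)·e^(−2αx²) dx = (2j−1)!!/(4α)^j · √(π/(2α)), odd powers → 0; here √(π/(2α)) = 0.73345.
State is unnormalized: ∫|Ψ|² dx = 2.6037, and ∫Ψ*·x²·Ψ dx = 0.26636, so ⟨x²⟩ = 0.26636 / 2.6037.
⟨x²⟩ = 0.10230.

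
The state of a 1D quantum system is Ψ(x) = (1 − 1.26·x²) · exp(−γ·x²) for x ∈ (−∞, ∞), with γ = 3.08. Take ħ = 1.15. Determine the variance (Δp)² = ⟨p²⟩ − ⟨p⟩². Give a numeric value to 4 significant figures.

6.295

Compute ⟨p⟩ and ⟨p²⟩ separately; (Δp)² = ⟨p²⟩ − ⟨p⟩².
Expand each integrand as polynomial × e^(−2γx²) and use ∫x^(2j)·e^(−2γx²) dx = (2j−1)!!/(4γ)^j · √(π/(2γ)), odd powers → 0; here √(π/(2γ)) = 0.71414. Differentiate with the product rule, d/dx e^(−γx²) = −2γx·e^(−γx²).
Normalization: ∫|Ψ|² dx = 0.59048.
⟨p⟩ = 0.0000 and ⟨p²⟩ = 6.2948.
(Δp)² = 6.2948 − (0.0000)² = 6.2948.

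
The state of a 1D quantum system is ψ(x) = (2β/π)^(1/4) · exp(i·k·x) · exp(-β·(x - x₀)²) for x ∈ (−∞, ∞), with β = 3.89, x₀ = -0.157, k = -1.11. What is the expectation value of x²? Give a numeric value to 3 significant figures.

0.0889

⟨x²⟩ = ∫ x²·|ψ|² dx (integrals over the domain).
Gaussian moments (u = x − x₀): ∫u^(2j)·e^(−2βu²) du = (2j−1)!!/(4β)^j · √(π/(2β)), odd powers integrate to 0; here √(π/(2β)) = 0.63546.
⟨x²⟩ = 0.088916.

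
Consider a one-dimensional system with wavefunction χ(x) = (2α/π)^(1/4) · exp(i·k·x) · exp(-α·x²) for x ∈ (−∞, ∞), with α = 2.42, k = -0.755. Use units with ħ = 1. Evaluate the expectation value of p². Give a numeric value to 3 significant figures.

p² χ = −ħ² d²χ/dx²; ⟨p²⟩ = −ħ² ∫ χ*·χ'' dx.
Gaussian moments: ∫x^(2j)·e^(−2αx²) dx = (2j−1)!!/(4α)^j · √(π/(2α)), odd powers integrate to 0; here √(π/(2α)) = 0.80566. Derivatives: χ′ = (ik − 2αx)·χ, χ″ = ((ik − 2αx)² − 2α)·χ; the odd-in-x pieces drop out.
⟨p²⟩ = 2.9900.

2.99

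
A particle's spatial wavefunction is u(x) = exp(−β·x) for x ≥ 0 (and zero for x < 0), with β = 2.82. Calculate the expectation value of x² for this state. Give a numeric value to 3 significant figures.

⟨x²⟩ = ∫ x²·|u|² dx / ∫|u|² dx (integrals over the domain).
Every integrand reduces to terms xʲ·e^(−2βx) on [0, ∞); use ∫₀^∞ xʲ·e^(−2βx) dx = j!/(2β)^(j+1).
State is unnormalized: ∫|u|² dx = 0.17730, and ∫u*·x²·u dx = 0.011148, so ⟨x²⟩ = 0.011148 / 0.17730.
⟨x²⟩ = 0.062874.

0.0629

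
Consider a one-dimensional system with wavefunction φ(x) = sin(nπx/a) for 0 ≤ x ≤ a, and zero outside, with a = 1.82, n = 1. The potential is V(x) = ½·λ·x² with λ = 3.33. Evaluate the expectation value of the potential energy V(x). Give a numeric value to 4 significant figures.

1.559

⟨V⟩ = ∫ V(x)·|φ|² dx / ∫|φ|² dx.
With sin²θ = (1 − cos2θ)/2 on 0 ≤ x ≤ a: ∫sin²(nπx/a) dx = a/2, ∫x·sin²(nπx/a) dx = a²/4, ∫x²·sin²(nπx/a) dx = a³·(1/6 − 1/(4n²π²)); higher powers xᵏ the same way, integrating xᵏ·cos(2nπx/a) by parts.
State is unnormalized: ∫|φ|² dx = 0.91000, and ∫φ*·V(x)·φ dx = 1.4187, so ⟨V⟩ = 1.4187 / 0.91000.
⟨V⟩ = 1.5590.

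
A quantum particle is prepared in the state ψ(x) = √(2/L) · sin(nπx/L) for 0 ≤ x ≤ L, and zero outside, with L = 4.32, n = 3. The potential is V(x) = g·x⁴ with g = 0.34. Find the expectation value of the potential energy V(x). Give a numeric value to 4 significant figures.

22.37

⟨V⟩ = ∫ V(x)·|ψ|² dx.
With sin²θ = (1 − cos2θ)/2 on 0 ≤ x ≤ L: ∫sin²(nπx/L) dx = L/2, ∫x·sin²(nπx/L) dx = L²/4, ∫x²·sin²(nπx/L) dx = L³·(1/6 − 1/(4n²π²)); higher powers xᵏ the same way, integrating xᵏ·cos(2nπx/L) by parts.
⟨V⟩ = 22.373.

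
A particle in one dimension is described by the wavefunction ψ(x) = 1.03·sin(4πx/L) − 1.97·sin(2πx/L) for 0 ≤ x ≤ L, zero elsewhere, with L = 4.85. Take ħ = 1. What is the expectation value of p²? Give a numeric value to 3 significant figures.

2.76

p² ψ = −ħ² d²ψ/dx²; ⟨p²⟩ = −ħ² ∫ ψ*·ψ'' dx / ∫|ψ|² dx.
d²/dx² sin(jπx/L) = −(jπ/L)²·sin(jπx/L); on 0 ≤ x ≤ L, ∫sin²(jπx/L) dx = L/2 and ∫sin(jπx/L)·sin(lπx/L) dx = 0 for j ≠ l, so only diagonal terms survive in ∫|ψ|² and ∫ψ·ψ″; ∫ψ·ψ′ dx = [ψ²/2] between the walls = 0.
State is unnormalized: ∫|ψ|² dx = 11.984, and ∫ψ*·(−ħ² ψ'') dx = 33.066, so ⟨p²⟩ = 33.066 / 11.984.
⟨p²⟩ = 2.7592.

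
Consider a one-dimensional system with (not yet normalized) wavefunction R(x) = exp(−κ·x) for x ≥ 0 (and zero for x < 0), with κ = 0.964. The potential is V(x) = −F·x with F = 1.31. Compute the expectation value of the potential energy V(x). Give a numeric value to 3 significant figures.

⟨V⟩ = ∫ V(x)·|R|² dx / ∫|R|² dx.
Every integrand reduces to terms xʲ·e^(−2κx) on [0, ∞); use ∫₀^∞ xʲ·e^(−2κx) dx = j!/(2κ)^(j+1).
State is unnormalized: ∫|R|² dx = 0.51867, and ∫R*·V(x)·R dx = -0.35242, so ⟨V⟩ = -0.35242 / 0.51867.
⟨V⟩ = -0.67946.

-0.679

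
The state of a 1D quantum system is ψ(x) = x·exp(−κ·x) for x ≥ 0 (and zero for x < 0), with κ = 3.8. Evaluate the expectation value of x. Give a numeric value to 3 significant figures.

0.395

⟨x⟩ = ∫ x·|ψ|² dx / ∫|ψ|² dx (integrals over the domain).
Every integrand reduces to terms xʲ·e^(−2κx) on [0, ∞); use ∫₀^∞ xʲ·e^(−2κx) dx = j!/(2κ)^(j+1).
State is unnormalized: ∫|ψ|² dx = 0.0045561, and ∫ψ*·x·ψ dx = 0.0017984, so ⟨x⟩ = 0.0017984 / 0.0045561.
⟨x⟩ = 0.39474.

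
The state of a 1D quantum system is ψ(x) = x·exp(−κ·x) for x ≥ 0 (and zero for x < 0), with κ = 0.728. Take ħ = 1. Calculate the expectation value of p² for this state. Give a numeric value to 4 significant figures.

0.5300

p² ψ = −ħ² d²ψ/dx²; ⟨p²⟩ = −ħ² ∫ ψ*·ψ'' dx / ∫|ψ|² dx.
Differentiate x·exp(−κ·x) with the product rule; every integrand then reduces to terms xʲ·e^(−2κx) on [0, ∞), with ∫₀^∞ xʲ·e^(−2κx) dx = j!/(2κ)^(j+1).
State is unnormalized: ∫|ψ|² dx = 0.64796, and ∫ψ*·(−ħ² ψ'') dx = 0.34341, so ⟨p²⟩ = 0.34341 / 0.64796.
⟨p²⟩ = 0.52998.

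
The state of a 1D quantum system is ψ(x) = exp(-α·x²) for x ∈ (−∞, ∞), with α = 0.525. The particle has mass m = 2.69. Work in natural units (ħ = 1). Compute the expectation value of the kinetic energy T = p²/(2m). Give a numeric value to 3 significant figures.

T = −(ħ²/2m) d²/dx², so ⟨T⟩ = −(ħ²/2m) ∫ ψ*·ψ'' dx / ∫|ψ|² dx; with m = 2.69.
Gaussian moments: ∫x^(2j)·e^(−2αx²) dx = (2j−1)!!/(4α)^j · √(π/(2α)), odd powers integrate to 0; here √(π/(2α)) = 1.7297. Derivatives: d/dx e^(−αx²) = −2αx·e^(−αx²), d²/dx² e^(−αx²) = (4α²x² − 2α)·e^(−αx²).
State is unnormalized: ∫|ψ|² dx = 1.7297, and ∫ψ*·(−ħ²/2m · ψ'') dx = 0.16879, so ⟨T⟩ = 0.16879 / 1.7297.
⟨T⟩ = 0.097584.

0.0976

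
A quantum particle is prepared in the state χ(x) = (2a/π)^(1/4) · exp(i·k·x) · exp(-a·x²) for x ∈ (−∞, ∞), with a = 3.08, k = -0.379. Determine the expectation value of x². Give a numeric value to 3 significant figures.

0.0812

⟨x²⟩ = ∫ x²·|χ|² dx (integrals over the domain).
Gaussian moments: ∫x^(2j)·e^(−2ax²) dx = (2j−1)!!/(4a)^j · √(π/(2a)), odd powers integrate to 0; here √(π/(2a)) = 0.71414.
⟨x²⟩ = 0.081169.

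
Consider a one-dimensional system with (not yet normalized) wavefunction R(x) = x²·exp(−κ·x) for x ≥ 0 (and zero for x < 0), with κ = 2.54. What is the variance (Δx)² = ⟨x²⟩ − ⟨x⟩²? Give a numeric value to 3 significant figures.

0.194

Compute ⟨x⟩ and ⟨x²⟩ separately, then (Δx)² = ⟨x²⟩ − ⟨x⟩².
Every integrand reduces to terms xʲ·e^(−2κx) on [0, ∞); use ∫₀^∞ xʲ·e^(−2κx) dx = j!/(2κ)^(j+1).
Normalization: ∫|R|² dx = 0.0070940.
⟨x⟩ = 0.98425 and ⟨x²⟩ = 1.1625.
(Δx)² = 1.1625 − (0.98425)² = 0.19375.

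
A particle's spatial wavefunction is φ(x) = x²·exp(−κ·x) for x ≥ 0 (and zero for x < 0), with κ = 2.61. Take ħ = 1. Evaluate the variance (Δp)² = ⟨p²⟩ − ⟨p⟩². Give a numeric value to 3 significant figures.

Compute ⟨p⟩ and ⟨p²⟩ separately; (Δp)² = ⟨p²⟩ − ⟨p⟩².
Differentiate x²·exp(−κ·x) with the product rule; every integrand then reduces to terms xʲ·e^(−2κx) on [0, ∞), with ∫₀^∞ xʲ·e^(−2κx) dx = j!/(2κ)^(j+1).
Normalization: ∫|φ|² dx = 0.0061924.
⟨p⟩ = 0.0000 and ⟨p²⟩ = 2.2707.
(Δp)² = 2.2707 − (0.0000)² = 2.2707.

2.27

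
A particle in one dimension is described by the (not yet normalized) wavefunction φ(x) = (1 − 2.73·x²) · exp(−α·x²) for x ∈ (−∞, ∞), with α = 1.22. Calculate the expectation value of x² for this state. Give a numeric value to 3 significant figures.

0.584

⟨x²⟩ = ∫ x²·|φ|² dx / ∫|φ|² dx (integrals over the domain).
Expand each integrand as polynomial × e^(−2αx²) and use ∫x^(2j)·e^(−2αx²) dx = (2j−1)!!/(4α)^j · √(π/(2α)), odd powers → 0; here √(π/(2α)) = 1.1347.
State is unnormalized: ∫|φ|² dx = 0.93048, and ∫φ*·x²·φ dx = 0.54359, so ⟨x²⟩ = 0.54359 / 0.93048.
⟨x²⟩ = 0.58420.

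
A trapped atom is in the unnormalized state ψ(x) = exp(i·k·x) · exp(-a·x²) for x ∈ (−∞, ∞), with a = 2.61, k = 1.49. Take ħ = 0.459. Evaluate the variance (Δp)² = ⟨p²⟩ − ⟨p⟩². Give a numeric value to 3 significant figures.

0.550

Compute ⟨p⟩ and ⟨p²⟩ separately; (Δp)² = ⟨p²⟩ − ⟨p⟩².
Gaussian moments: ∫x^(2j)·e^(−2ax²) dx = (2j−1)!!/(4a)^j · √(π/(2a)), odd powers integrate to 0; here √(π/(2a)) = 0.77578. Derivatives: ψ′ = (ik − 2ax)·ψ, ψ″ = ((ik − 2ax)² − 2a)·ψ; the odd-in-x pieces drop out.
Normalization: ∫|ψ|² dx = 0.77578.
⟨p⟩ = 0.68391 and ⟨p²⟩ = 1.0176.
(Δp)² = 1.0176 − (0.68391)² = 0.54988.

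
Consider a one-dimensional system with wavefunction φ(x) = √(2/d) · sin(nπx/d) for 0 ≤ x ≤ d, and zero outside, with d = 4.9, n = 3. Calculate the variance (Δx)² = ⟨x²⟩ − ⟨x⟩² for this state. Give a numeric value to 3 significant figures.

1.87

Compute ⟨x⟩ and ⟨x²⟩ separately, then (Δx)² = ⟨x²⟩ − ⟨x⟩².
With sin²θ = (1 − cos2θ)/2 on 0 ≤ x ≤ d: ∫sin²(nπx/d) dx = d/2, ∫x·sin²(nπx/d) dx = d²/4, ∫x²·sin²(nπx/d) dx = d³·(1/6 − 1/(4n²π²)); higher powers xᵏ the same way, integrating xᵏ·cos(2nπx/d) by parts.
⟨x⟩ = 2.4500 and ⟨x²⟩ = 7.8682.
(Δx)² = 7.8682 − (2.4500)² = 1.8657.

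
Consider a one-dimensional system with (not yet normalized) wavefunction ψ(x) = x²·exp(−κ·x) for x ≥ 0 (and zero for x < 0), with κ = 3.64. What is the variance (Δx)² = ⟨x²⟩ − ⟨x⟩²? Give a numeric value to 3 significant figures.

0.0943

Compute ⟨x⟩ and ⟨x²⟩ separately, then (Δx)² = ⟨x²⟩ − ⟨x⟩².
Every integrand reduces to terms xʲ·e^(−2κx) on [0, ∞); use ∫₀^∞ xʲ·e^(−2κx) dx = j!/(2κ)^(j+1).
Normalization: ∫|ψ|² dx = 0.0011737.
⟨x⟩ = 0.68681 and ⟨x²⟩ = 0.56605.
(Δx)² = 0.56605 − (0.68681)² = 0.094342.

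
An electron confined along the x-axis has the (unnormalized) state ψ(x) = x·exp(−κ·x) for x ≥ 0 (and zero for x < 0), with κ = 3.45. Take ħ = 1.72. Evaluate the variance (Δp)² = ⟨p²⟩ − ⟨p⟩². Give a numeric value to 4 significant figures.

Compute ⟨p⟩ and ⟨p²⟩ separately; (Δp)² = ⟨p²⟩ − ⟨p⟩².
Differentiate x·exp(−κ·x) with the product rule; every integrand then reduces to terms xʲ·e^(−2κx) on [0, ∞), with ∫₀^∞ xʲ·e^(−2κx) dx = j!/(2κ)^(j+1).
Normalization: ∫|ψ|² dx = 0.0060881.
⟨p⟩ = 0.0000 and ⟨p²⟩ = 35.212.
(Δp)² = 35.212 − (0.0000)² = 35.212.

35.21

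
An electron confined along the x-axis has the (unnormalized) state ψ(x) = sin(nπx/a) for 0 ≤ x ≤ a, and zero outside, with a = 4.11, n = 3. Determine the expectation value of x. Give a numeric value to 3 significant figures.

⟨x⟩ = ∫ x·|ψ|² dx / ∫|ψ|² dx (integrals over the domain).
With sin²θ = (1 − cos2θ)/2 on 0 ≤ x ≤ a: ∫sin²(nπx/a) dx = a/2, ∫x·sin²(nπx/a) dx = a²/4, ∫x²·sin²(nπx/a) dx = a³·(1/6 − 1/(4n²π²)); higher powers xᵏ the same way, integrating xᵏ·cos(2nπx/a) by parts.
State is unnormalized: ∫|ψ|² dx = 2.0550, and ∫ψ*·x·ψ dx = 4.2230, so ⟨x⟩ = 4.2230 / 2.0550.
⟨x⟩ = 2.0550.

2.06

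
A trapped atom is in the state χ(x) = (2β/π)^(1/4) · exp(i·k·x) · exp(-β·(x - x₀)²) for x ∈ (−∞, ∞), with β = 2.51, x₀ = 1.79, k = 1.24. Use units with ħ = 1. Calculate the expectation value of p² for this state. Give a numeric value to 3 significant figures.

4.05

p² χ = −ħ² d²χ/dx²; ⟨p²⟩ = −ħ² ∫ χ*·χ'' dx.
Gaussian moments (u = x − x₀): ∫u^(2j)·e^(−2βu²) du = (2j−1)!!/(4β)^j · √(π/(2β)), odd powers integrate to 0; here √(π/(2β)) = 0.79108. Derivatives: χ′ = (ik − 2βu)·χ, χ″ = ((ik − 2βu)² − 2β)·χ; the odd-in-u pieces drop out.
⟨p²⟩ = 4.0476.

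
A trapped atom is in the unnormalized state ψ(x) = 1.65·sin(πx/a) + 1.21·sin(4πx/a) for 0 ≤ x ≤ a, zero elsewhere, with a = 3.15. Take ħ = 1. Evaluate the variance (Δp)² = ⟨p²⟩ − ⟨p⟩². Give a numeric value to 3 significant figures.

6.21

Compute ⟨p⟩ and ⟨p²⟩ separately; (Δp)² = ⟨p²⟩ − ⟨p⟩².
d²/dx² sin(jπx/a) = −(jπ/a)²·sin(jπx/a); on 0 ≤ x ≤ a, ∫sin²(jπx/a) dx = a/2 and ∫sin(jπx/a)·sin(lπx/a) dx = 0 for j ≠ l, so only diagonal terms survive in ∫|ψ|² and ∫ψ·ψ″; ∫ψ·ψ′ dx = [ψ²/2] between the walls = 0.
Normalization: ∫|ψ|² dx = 6.5939.
⟨p⟩ = 0.0000 and ⟨p²⟩ = 6.2124.
(Δp)² = 6.2124 − (0.0000)² = 6.2124.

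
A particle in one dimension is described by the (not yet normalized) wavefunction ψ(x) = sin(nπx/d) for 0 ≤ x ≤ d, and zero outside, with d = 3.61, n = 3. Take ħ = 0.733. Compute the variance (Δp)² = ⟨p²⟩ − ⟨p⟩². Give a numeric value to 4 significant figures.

3.662

Compute ⟨p⟩ and ⟨p²⟩ separately; (Δp)² = ⟨p²⟩ − ⟨p⟩².
d/dx sin(nπx/d) = (nπ/d)·cos(nπx/d) and d²/dx² sin(nπx/d) = −(nπ/d)²·sin(nπx/d); on 0 ≤ x ≤ d, ∫sin²(nπx/d) dx = d/2 and ∫sin(nπx/d)·cos(nπx/d) dx = 0.
Normalization: ∫|ψ|² dx = 1.8050.
⟨p⟩ = 0.0000 and ⟨p²⟩ = 3.6621.
(Δp)² = 3.6621 − (0.0000)² = 3.6621.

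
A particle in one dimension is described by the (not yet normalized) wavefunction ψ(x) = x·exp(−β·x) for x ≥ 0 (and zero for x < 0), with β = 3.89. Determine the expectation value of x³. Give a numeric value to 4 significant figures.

⟨x³⟩ = ∫ x³·|ψ|² dx / ∫|ψ|² dx (integrals over the domain).
Every integrand reduces to terms xʲ·e^(−2βx) on [0, ∞); use ∫₀^∞ xʲ·e^(−2βx) dx = j!/(2β)^(j+1).
State is unnormalized: ∫|ψ|² dx = 0.0042471, and ∫ψ*·x³·ψ dx = 0.00054113, so ⟨x³⟩ = 0.00054113 / 0.0042471.
⟨x³⟩ = 0.12741.

0.1274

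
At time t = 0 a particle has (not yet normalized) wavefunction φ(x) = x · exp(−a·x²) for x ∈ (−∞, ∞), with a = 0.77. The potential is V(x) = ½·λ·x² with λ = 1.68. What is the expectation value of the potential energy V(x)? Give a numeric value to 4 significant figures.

⟨V⟩ = ∫ V(x)·|φ|² dx / ∫|φ|² dx.
Expand each integrand as polynomial × e^(−2ax²) and use ∫x^(2j)·e^(−2ax²) dx = (2j−1)!!/(4a)^j · √(π/(2a)), odd powers → 0; here √(π/(2a)) = 1.4283.
State is unnormalized: ∫|φ|² dx = 0.46373, and ∫φ*·V(x)·φ dx = 0.37941, so ⟨V⟩ = 0.37941 / 0.46373.
⟨V⟩ = 0.81818.

0.8182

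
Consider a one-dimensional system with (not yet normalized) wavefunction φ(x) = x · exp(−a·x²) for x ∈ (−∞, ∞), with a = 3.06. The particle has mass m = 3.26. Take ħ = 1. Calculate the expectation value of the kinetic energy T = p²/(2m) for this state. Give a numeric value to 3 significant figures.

T = −(ħ²/2m) d²/dx², so ⟨T⟩ = −(ħ²/2m) ∫ φ*·φ'' dx / ∫|φ|² dx; with m = 3.26.
Expand each integrand as polynomial × e^(−2ax²) and use ∫x^(2j)·e^(−2ax²) dx = (2j−1)!!/(4a)^j · √(π/(2a)), odd powers → 0; here √(π/(2a)) = 0.71647. Differentiate with the product rule, d/dx e^(−ax²) = −2ax·e^(−ax²).
State is unnormalized: ∫|φ|² dx = 0.058535, and ∫φ*·(−ħ²/2m · φ'') dx = 0.082416, so ⟨T⟩ = 0.082416 / 0.058535.
⟨T⟩ = 1.4080.

1.41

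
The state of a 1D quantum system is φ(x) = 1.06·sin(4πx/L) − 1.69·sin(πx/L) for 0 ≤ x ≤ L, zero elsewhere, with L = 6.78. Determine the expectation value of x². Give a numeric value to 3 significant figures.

14.2

⟨x²⟩ = ∫ x²·|φ|² dx / ∫|φ|² dx (integrals over the domain).
On 0 ≤ x ≤ L (j ≠ l): ∫sin²(jπx/L) dx = L/2, ∫sin(jπx/L)·sin(lπx/L) dx = 0; diagonal moments ∫x·sin²(jπx/L) dx = L²/4, ∫x²·sin²(jπx/L) dx = L³·(1/6 − 1/(4j²π²)); cross terms ∫x·sin(jπx/L)·sin(lπx/L) dx = 0 for j + l even and −4jlL²/(π²(j² − l²)²) for j + l odd, ∫x²·sin(jπx/L)·sin(lπx/L) dx = (−1)^(j+l)·4jlL³/(π²(j² − l²)²); higher powers the same way via product-to-sum and parts.
State is unnormalized: ∫|φ|² dx = 13.491, and ∫φ*·x²·φ dx = 191.67, so ⟨x²⟩ = 191.67 / 13.491.
⟨x²⟩ = 14.207.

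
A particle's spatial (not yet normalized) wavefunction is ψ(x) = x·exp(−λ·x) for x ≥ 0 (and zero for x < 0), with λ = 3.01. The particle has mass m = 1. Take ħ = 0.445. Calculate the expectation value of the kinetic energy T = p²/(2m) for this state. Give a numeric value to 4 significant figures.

0.8971

T = −(ħ²/2m) d²/dx², so ⟨T⟩ = −(ħ²/2m) ∫ ψ*·ψ'' dx / ∫|ψ|² dx; with m = 1.
Differentiate x·exp(−λ·x) with the product rule; every integrand then reduces to terms xʲ·e^(−2λx) on [0, ∞), with ∫₀^∞ xʲ·e^(−2λx) dx = j!/(2λ)^(j+1).
State is unnormalized: ∫|ψ|² dx = 0.0091673, and ∫ψ*·(−ħ²/2m · ψ'') dx = 0.0082236, so ⟨T⟩ = 0.0082236 / 0.0091673.
⟨T⟩ = 0.89706.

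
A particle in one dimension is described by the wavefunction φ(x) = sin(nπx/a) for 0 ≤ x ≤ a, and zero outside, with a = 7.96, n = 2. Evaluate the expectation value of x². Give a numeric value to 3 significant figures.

20.3

⟨x²⟩ = ∫ x²·|φ|² dx / ∫|φ|² dx (integrals over the domain).
With sin²θ = (1 − cos2θ)/2 on 0 ≤ x ≤ a: ∫sin²(nπx/a) dx = a/2, ∫x·sin²(nπx/a) dx = a²/4, ∫x²·sin²(nπx/a) dx = a³·(1/6 − 1/(4n²π²)); higher powers xᵏ the same way, integrating xᵏ·cos(2nπx/a) by parts.
State is unnormalized: ∫|φ|² dx = 3.9800, and ∫φ*·x²·φ dx = 80.866, so ⟨x²⟩ = 80.866 / 3.9800.
⟨x²⟩ = 20.318.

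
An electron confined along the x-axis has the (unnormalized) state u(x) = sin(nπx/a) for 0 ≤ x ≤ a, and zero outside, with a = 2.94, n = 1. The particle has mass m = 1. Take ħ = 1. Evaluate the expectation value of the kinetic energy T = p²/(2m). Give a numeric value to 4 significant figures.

T = −(ħ²/2m) d²/dx², so ⟨T⟩ = −(ħ²/2m) ∫ u*·u'' dx / ∫|u|² dx; with m = 1.
d/dx sin(nπx/a) = (nπ/a)·cos(nπx/a) and d²/dx² sin(nπx/a) = −(nπ/a)²·sin(nπx/a); on 0 ≤ x ≤ a, ∫sin²(nπx/a) dx = a/2 and ∫sin(nπx/a)·cos(nπx/a) dx = 0.
State is unnormalized: ∫|u|² dx = 1.4700, and ∫u*·(−ħ²/2m · u'') dx = 0.83925, so ⟨T⟩ = 0.83925 / 1.4700.
⟨T⟩ = 0.57092.

0.5709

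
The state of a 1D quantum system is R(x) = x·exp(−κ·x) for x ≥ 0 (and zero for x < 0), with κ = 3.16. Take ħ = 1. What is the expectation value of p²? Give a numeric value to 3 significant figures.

9.99

p² R = −ħ² d²R/dx²; ⟨p²⟩ = −ħ² ∫ R*·R'' dx / ∫|R|² dx.
Differentiate x·exp(−κ·x) with the product rule; every integrand then reduces to terms xʲ·e^(−2κx) on [0, ∞), with ∫₀^∞ xʲ·e^(−2κx) dx = j!/(2κ)^(j+1).
State is unnormalized: ∫|R|² dx = 0.0079228, and ∫R*·(−ħ² R'') dx = 0.079114, so ⟨p²⟩ = 0.079114 / 0.0079228.
⟨p²⟩ = 9.9856.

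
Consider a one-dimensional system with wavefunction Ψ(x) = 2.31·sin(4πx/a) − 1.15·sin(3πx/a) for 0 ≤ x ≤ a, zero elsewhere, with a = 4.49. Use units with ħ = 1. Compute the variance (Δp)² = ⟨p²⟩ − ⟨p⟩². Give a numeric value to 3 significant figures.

Compute ⟨p⟩ and ⟨p²⟩ separately; (Δp)² = ⟨p²⟩ − ⟨p⟩².
d²/dx² sin(jπx/a) = −(jπ/a)²·sin(jπx/a); on 0 ≤ x ≤ a, ∫sin²(jπx/a) dx = a/2 and ∫sin(jπx/a)·sin(lπx/a) dx = 0 for j ≠ l, so only diagonal terms survive in ∫|Ψ|² and ∫Ψ·Ψ″; ∫Ψ·Ψ′ dx = [Ψ²/2] between the walls = 0.
Normalization: ∫|Ψ|² dx = 14.949.
⟨p⟩ = 0.0000 and ⟨p²⟩ = 7.1523.
(Δp)² = 7.1523 − (0.0000)² = 7.1523.

7.15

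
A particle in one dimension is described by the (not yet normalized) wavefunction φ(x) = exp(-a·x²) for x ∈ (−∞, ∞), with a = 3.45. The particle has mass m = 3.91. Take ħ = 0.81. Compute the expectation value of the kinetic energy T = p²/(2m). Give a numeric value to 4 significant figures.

0.2895

T = −(ħ²/2m) d²/dx², so ⟨T⟩ = −(ħ²/2m) ∫ φ*·φ'' dx / ∫|φ|² dx; with m = 3.91.
Gaussian moments: ∫x^(2j)·e^(−2ax²) dx = (2j−1)!!/(4a)^j · √(π/(2a)), odd powers integrate to 0; here √(π/(2a)) = 0.67476. Derivatives: d/dx e^(−ax²) = −2ax·e^(−ax²), d²/dx² e^(−ax²) = (4a²x² − 2a)·e^(−ax²).
State is unnormalized: ∫|φ|² dx = 0.67476, and ∫φ*·(−ħ²/2m · φ'') dx = 0.19531, so ⟨T⟩ = 0.19531 / 0.67476.
⟨T⟩ = 0.28946.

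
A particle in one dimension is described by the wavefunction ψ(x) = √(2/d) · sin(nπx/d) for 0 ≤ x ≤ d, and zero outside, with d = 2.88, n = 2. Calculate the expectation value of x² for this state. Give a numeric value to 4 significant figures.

2.660

⟨x²⟩ = ∫ x²·|ψ|² dx (integrals over the domain).
With sin²θ = (1 − cos2θ)/2 on 0 ≤ x ≤ d: ∫sin²(nπx/d) dx = d/2, ∫x·sin²(nπx/d) dx = d²/4, ∫x²·sin²(nπx/d) dx = d³·(1/6 − 1/(4n²π²)); higher powers xᵏ the same way, integrating xᵏ·cos(2nπx/d) by parts.
⟨x²⟩ = 2.6598.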